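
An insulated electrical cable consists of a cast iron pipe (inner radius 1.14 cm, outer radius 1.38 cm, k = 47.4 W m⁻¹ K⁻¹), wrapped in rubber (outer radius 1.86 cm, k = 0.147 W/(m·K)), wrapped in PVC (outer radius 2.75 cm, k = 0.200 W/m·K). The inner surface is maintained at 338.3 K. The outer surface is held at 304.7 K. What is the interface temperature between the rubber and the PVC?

T = 321.2 K

Resistance network (inner→outer):
  R'_cast iron = ln(0.0138/0.0114)/(2πk) = 0.1911/(2π·47.4) = 6.415×10^-4 m·K/W
  R'_rubber = ln(0.0186/0.0138)/(2πk) = 0.2985/(2π·0.147) = 0.3232 m·K/W
  R'_PVC = ln(0.0275/0.0186)/(2πk) = 0.3910/(2π·0.200) = 0.3112 m·K/W
ΣR = 6.415×10^-4 + 0.3232 + 0.3112 = 0.6350 m·K/W
Q' = ΔT/ΣR = (338.3 K − 304.7 K)/0.6350 = 52.91 W/m
From the inner boundary to the rubber/PVC interface, ΣR_partial = 0.3238 m·K/W.
T_interface = T_in − Q'·ΣR_partial = 338.3 K − (52.91)(0.3238) = 321.2 K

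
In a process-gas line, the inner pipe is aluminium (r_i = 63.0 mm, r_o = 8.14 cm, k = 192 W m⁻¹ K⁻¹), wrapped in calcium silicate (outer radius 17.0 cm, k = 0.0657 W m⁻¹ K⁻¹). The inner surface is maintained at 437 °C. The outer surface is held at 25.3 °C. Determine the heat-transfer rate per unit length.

Resistance network (inner→outer):
  R'_aluminium = ln(0.0814/0.0630)/(2πk) = 0.2562/(2π·192) = 2.124×10^-4 m·K/W
  R'_calcium silicate = ln(0.170/0.0814)/(2πk) = 0.7364/(2π·0.0657) = 1.784 m·K/W
ΣR = 2.124×10^-4 + 1.784 = 1.784 m·K/W
Q' = ΔT/ΣR = (437 °C − 25.3 °C)/1.784 = 231 W/m

Q' = 231 W/m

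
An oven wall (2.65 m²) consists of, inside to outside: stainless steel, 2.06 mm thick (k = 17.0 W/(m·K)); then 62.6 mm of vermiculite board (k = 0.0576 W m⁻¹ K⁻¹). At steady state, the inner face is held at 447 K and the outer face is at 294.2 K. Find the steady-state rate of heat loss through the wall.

Resistance network (inner→outer):
  R_stainless steel = L/(kA) = 0.00206/(17.0·2.65) = 4.573×10^-5 K/W
  R_vermiculite board = L/(kA) = 0.0626/(0.0576·2.65) = 0.4101 K/W
ΣR = 4.573×10^-5 + 0.4101 = 0.4101 K/W
Q = ΔT/ΣR = (447 K − 294.2 K)/0.4101 = 373 W

Q = 373 W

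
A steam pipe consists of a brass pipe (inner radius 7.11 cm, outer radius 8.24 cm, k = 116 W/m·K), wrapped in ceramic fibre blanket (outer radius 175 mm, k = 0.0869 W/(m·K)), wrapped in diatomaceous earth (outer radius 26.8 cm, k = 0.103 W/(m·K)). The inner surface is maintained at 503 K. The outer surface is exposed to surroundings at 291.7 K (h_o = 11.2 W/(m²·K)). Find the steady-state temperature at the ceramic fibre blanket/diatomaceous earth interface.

T = 363.6 K

Series thermal resistances, inner to outer:
  R'_brass = ln(0.0824/0.0711)/(2πk) = 0.1475/(2π·116) = 2.024×10^-4 m·K/W
  R'_ceramic fibre blanket = ln(0.175/0.0824)/(2πk) = 0.7532/(2π·0.0869) = 1.379 m·K/W
  R'_diatomaceous earth = ln(0.268/0.175)/(2πk) = 0.4262/(2π·0.103) = 0.6586 m·K/W
  R'_conv,out = 1/(2πr h) = 1/(2π·0.268·11.2) = 0.05302 m·K/W
ΣR = 2.024×10^-4 + 1.379 + 0.6586 + 0.05302 = 2.091 m·K/W
Q' = ΔT/ΣR = (503 K − 291.7 K)/2.091 = 101.1 W/m
From the inner boundary to the ceramic fibre blanket/diatomaceous earth interface, ΣR_partial = 1.379 m·K/W.
T_interface = T_in − Q'·ΣR_partial = 503 K − (101.1)(1.379) = 363.6 K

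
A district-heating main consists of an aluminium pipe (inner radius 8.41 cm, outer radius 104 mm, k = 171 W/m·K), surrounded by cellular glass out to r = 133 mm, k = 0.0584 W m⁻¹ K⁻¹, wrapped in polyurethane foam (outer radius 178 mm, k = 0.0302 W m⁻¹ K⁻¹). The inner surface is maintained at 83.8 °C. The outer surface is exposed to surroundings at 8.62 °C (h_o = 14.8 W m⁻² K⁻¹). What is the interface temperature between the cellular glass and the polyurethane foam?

T = 61.6 °C

Resistance network (inner→outer):
  R'_aluminium = ln(0.104/0.0841)/(2πk) = 0.2124/(2π·171) = 1.977×10^-4 m·K/W
  R'_cellular glass = ln(0.133/0.104)/(2πk) = 0.2460/(2π·0.0584) = 0.6703 m·K/W
  R'_polyurethane foam = ln(0.178/0.133)/(2πk) = 0.2914/(2π·0.0302) = 1.536 m·K/W
  R'_conv,out = 1/(2πr h) = 1/(2π·0.178·14.8) = 0.06041 m·K/W
ΣR = 1.977×10^-4 + 0.6703 + 1.536 + 0.06041 = 2.267 m·K/W
Q' = ΔT/ΣR = (83.8 °C − 8.62 °C)/2.267 = 33.16 W/m
From the inner boundary to the cellular glass/polyurethane foam interface, ΣR_partial = 0.6705 m·K/W.
T_interface = T_in − Q'·ΣR_partial = 83.8 °C − (33.16)(0.6705) = 61.6 °C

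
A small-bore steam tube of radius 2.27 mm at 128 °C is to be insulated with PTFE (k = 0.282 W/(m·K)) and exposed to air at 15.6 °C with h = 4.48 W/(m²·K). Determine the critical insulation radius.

For a cylinder, r_cr = k_ins/h = 0.282/4.48 = 0.0629 m = 6.29 cm

r_cr = 6.29 cm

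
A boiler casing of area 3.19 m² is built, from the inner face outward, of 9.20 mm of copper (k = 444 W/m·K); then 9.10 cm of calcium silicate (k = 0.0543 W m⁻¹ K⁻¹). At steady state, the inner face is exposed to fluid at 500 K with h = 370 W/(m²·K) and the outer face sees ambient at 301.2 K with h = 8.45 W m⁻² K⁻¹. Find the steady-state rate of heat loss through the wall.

Q = 353 W

Resistance network (inner→outer):
  R_conv,in = 1/(hA) = 1/(370·3.19) = 8.472×10^-4 K/W
  R_copper = L/(kA) = 0.00920/(444·3.19) = 6.496×10^-6 K/W
  R_calcium silicate = L/(kA) = 0.0910/(0.0543·3.19) = 0.5254 K/W
  R_conv,out = 1/(hA) = 1/(8.45·3.19) = 0.03710 K/W
ΣR = 8.472×10^-4 + 6.496×10^-6 + 0.5254 + 0.03710 = 0.5634 K/W
Q = ΔT/ΣR = (500 K − 301.2 K)/0.5634 = 353 W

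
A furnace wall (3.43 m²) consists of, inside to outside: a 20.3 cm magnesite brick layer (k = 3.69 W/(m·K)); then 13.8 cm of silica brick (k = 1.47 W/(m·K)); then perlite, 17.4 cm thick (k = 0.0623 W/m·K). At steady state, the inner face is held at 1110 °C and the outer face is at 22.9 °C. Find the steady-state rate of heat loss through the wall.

Treat each layer as a resistance in series:
  R_magnesite brick = L/(kA) = 0.203/(3.69·3.43) = 0.01604 K/W
  R_silica brick = L/(kA) = 0.138/(1.47·3.43) = 0.02737 K/W
  R_perlite = L/(kA) = 0.174/(0.0623·3.43) = 0.8143 K/W
ΣR = 0.01604 + 0.02737 + 0.8143 = 0.8577 K/W
Q = ΔT/ΣR = (1110 °C − 22.9 °C)/0.8577 = 1270 W

Q = 1270 W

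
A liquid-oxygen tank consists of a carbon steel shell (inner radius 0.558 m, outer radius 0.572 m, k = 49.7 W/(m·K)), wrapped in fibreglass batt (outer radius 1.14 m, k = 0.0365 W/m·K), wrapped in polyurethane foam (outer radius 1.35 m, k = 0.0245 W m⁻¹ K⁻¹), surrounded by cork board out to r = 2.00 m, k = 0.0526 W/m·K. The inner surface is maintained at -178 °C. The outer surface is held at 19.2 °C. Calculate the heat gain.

Treat each layer as a resistance in series:
  R_carbon steel = (1/0.558 − 1/0.572)/(4πk) = 0.04386/(4π·49.7) = 7.023×10^-5 K/W
  R_fibreglass batt = (1/0.572 − 1/1.14)/(4πk) = 0.8711/(4π·0.0365) = 1.899 K/W
  R_polyurethane foam = (1/1.14 − 1/1.35)/(4πk) = 0.1365/(4π·0.0245) = 0.4432 K/W
  R_cork board = (1/1.35 − 1/2.00)/(4πk) = 0.2407/(4π·0.0526) = 0.3642 K/W
ΣR = 7.023×10^-5 + 1.899 + 0.4432 + 0.3642 = 2.706 K/W
Q = ΔT/ΣR = (-178 °C − 19.2 °C)/2.706 = -72.9 W
(Negative Q ⇒ heat flows inward; heat gain = 72.9 W.)

Q = 72.9 W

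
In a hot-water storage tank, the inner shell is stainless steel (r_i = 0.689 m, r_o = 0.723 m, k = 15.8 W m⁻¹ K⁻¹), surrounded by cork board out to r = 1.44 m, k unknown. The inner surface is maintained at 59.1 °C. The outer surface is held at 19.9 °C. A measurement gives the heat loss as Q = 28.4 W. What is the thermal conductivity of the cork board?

ΣR = ΔT/Q = |59.1 − 19.9|/28.4 = 1.380 K/W
Known resistances:
  R_stainless steel = (1/0.689 − 1/0.723)/(4πk) = 0.06825/(4π·15.8) = 3.438×10^-4 K/W
R_cork board = ΣR − ΣR_known = 1.380 − 3.438×10^-4 = 1.380 K/W
(1/r₁−1/r₂)/(4πk) = 1.380 ⇒ k = 0.6887/(4π·1.380) = 0.0397 W/m·K

k = 0.0397 W/m·K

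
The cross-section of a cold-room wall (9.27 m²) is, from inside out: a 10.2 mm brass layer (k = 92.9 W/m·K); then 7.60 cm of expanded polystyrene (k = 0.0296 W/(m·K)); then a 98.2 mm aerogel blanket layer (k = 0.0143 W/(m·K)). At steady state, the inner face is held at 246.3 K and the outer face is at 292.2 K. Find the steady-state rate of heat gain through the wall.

Resistance network (inner→outer):
  R_brass = L/(kA) = 0.0102/(92.9·9.27) = 1.184×10^-5 K/W
  R_expanded polystyrene = L/(kA) = 0.0760/(0.0296·9.27) = 0.2770 K/W
  R_aerogel blanket = L/(kA) = 0.0982/(0.0143·9.27) = 0.7408 K/W
ΣR = 1.184×10^-5 + 0.2770 + 0.7408 = 1.018 K/W
Q = ΔT/ΣR = (246.3 K − 292.2 K)/1.018 = -45.1 W
(Negative Q ⇒ heat flows inward; heat gain = 45.1 W.)

Q = 45.1 W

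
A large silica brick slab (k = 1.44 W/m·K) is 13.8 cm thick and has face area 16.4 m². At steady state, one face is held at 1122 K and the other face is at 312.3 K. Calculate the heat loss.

Q = 1.39×10^5 W

Q = kA·ΔT/L = 1.44 × 16.4 × |1122 K − 312.3 K| / 0.138 = 1.39×10^5 W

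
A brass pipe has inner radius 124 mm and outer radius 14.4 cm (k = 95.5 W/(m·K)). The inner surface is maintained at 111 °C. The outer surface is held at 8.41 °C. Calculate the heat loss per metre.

Q' = 4.12×10^5 W/m

Q' = 2πk·ΔT/ln(r₂/r₁) = 2π × 95.5 × 102.59 / ln(0.144/0.124) = 4.12×10^5 W/m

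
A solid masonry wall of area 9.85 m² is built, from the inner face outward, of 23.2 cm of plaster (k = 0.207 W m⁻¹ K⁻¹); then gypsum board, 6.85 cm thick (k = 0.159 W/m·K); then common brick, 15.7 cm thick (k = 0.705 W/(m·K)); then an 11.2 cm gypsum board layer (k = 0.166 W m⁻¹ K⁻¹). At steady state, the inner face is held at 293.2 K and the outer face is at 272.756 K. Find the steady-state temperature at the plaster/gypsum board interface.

T = 283.8 K

Treat each layer as a resistance in series:
  R_plaster = L/(kA) = 0.232/(0.207·9.85) = 0.1138 K/W
  R_gypsum board = L/(kA) = 0.0685/(0.159·9.85) = 0.04374 K/W
  R_common brick = L/(kA) = 0.157/(0.705·9.85) = 0.02261 K/W
  R_gypsum board = L/(kA) = 0.112/(0.166·9.85) = 0.06850 K/W
ΣR = 0.1138 + 0.04374 + 0.02261 + 0.06850 = 0.2487 K/W
Q = ΔT/ΣR = (293.2 K − 272.756 K)/0.2487 = 82.20 W
From the inner boundary to the plaster/gypsum board interface, ΣR_partial = 0.1138 K/W.
T_interface = T_in − Q·ΣR_partial = 293.2 K − (82.20)(0.1138) = 283.8 K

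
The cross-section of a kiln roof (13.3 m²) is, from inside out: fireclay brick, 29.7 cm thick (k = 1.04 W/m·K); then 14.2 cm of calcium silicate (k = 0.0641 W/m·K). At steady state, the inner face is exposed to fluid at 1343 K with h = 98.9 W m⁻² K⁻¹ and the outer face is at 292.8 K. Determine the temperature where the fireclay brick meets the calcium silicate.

Series thermal resistances, inner to outer:
  R_conv,in = 1/(hA) = 1/(98.9·13.3) = 7.602×10^-4 K/W
  R_fireclay brick = L/(kA) = 0.297/(1.04·13.3) = 0.02147 K/W
  R_calcium silicate = L/(kA) = 0.142/(0.0641·13.3) = 0.1666 K/W
ΣR = 7.602×10^-4 + 0.02147 + 0.1666 = 0.1888 K/W
Q = ΔT/ΣR = (1343 K − 292.8 K)/0.1888 = 5562 W
From the inner boundary to the fireclay brick/calcium silicate interface, ΣR_partial = 0.02223 K/W.
T_interface = T_in − Q·ΣR_partial = 1343 K − (5562)(0.02223) = 1219 K

T = 1219 K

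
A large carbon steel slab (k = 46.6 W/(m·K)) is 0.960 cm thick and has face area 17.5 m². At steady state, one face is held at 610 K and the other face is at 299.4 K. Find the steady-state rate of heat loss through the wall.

Q = kA·ΔT/L = 46.6 × 17.5 × |610 K − 299.4 K| / 0.00960 = 2.64×10^7 W

Q = 26400 kW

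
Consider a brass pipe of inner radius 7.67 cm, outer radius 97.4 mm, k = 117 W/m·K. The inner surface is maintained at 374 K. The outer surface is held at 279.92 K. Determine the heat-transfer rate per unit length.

Q' = 2πk·ΔT/ln(r₂/r₁) = 2π × 117 × 94.08 / ln(0.0974/0.0767) = 2.89×10^5 W/m

Q' = 2.89×10^5 W/m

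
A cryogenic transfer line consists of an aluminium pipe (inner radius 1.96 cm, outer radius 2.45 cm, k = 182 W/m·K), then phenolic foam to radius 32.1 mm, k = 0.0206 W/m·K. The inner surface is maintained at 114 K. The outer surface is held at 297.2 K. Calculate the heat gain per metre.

Q' = 87.8 W/m

Series thermal resistances, inner to outer:
  R'_aluminium = ln(0.0245/0.0196)/(2πk) = 0.2231/(2π·182) = 1.951×10^-4 m·K/W
  R'_phenolic foam = ln(0.0321/0.0245)/(2πk) = 0.2702/(2π·0.0206) = 2.087 m·K/W
ΣR = 1.951×10^-4 + 2.087 = 2.087 m·K/W
Q' = ΔT/ΣR = (114 K − 297.2 K)/2.087 = -87.8 W/m
(Negative Q' ⇒ heat flows inward; heat gain = 87.8 W/m.)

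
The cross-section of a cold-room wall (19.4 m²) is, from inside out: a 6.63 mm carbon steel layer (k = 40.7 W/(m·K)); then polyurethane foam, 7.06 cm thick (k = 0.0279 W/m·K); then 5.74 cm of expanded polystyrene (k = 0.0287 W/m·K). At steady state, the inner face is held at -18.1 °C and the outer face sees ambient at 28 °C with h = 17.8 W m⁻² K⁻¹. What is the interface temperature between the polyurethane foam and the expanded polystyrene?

T = 7.33 °C

Resistance network (inner→outer):
  R_carbon steel = L/(kA) = 0.00663/(40.7·19.4) = 8.397×10^-6 K/W
  R_polyurethane foam = L/(kA) = 0.0706/(0.0279·19.4) = 0.1304 K/W
  R_expanded polystyrene = L/(kA) = 0.0574/(0.0287·19.4) = 0.1031 K/W
  R_conv,out = 1/(hA) = 1/(17.8·19.4) = 0.002896 K/W
ΣR = 8.397×10^-6 + 0.1304 + 0.1031 + 0.002896 = 0.2364 K/W
Q = ΔT/ΣR = (-18.1 °C − 28 °C)/0.2364 = -195.0 W
From the inner boundary to the polyurethane foam/expanded polystyrene interface, ΣR_partial = 0.1304 K/W.
T_interface = T_in − Q·ΣR_partial = -18.1 °C − (-195.0)(0.1304) = 7.33 °C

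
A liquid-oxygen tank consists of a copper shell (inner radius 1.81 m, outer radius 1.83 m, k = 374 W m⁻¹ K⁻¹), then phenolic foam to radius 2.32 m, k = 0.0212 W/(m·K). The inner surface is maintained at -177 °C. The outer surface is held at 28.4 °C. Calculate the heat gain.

Q = 474 W

Resistance network (inner→outer):
  R_copper = (1/1.81 − 1/1.83)/(4πk) = 0.006038/(4π·374) = 1.285×10^-6 K/W
  R_phenolic foam = (1/1.83 − 1/2.32)/(4πk) = 0.1154/(4π·0.0212) = 0.4332 K/W
ΣR = 1.285×10^-6 + 0.4332 = 0.4332 K/W
Q = ΔT/ΣR = (-177 °C − 28.4 °C)/0.4332 = -474 W
(Negative Q ⇒ heat flows inward; heat gain = 474 W.)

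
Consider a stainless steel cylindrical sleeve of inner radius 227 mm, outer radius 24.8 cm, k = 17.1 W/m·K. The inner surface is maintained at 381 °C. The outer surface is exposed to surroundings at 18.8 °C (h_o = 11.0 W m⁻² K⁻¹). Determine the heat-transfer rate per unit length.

Q' = 6.12 kW/m

Resistance network (inner→outer):
  R'_stainless steel = ln(0.248/0.227)/(2πk) = 0.08848/(2π·17.1) = 8.235×10^-4 m·K/W
  R'_conv,out = 1/(2πr h) = 1/(2π·0.248·11.0) = 0.05834 m·K/W
ΣR = 8.235×10^-4 + 0.05834 = 0.05916 m·K/W
Q' = ΔT/ΣR = (381 °C − 18.8 °C)/0.05916 = 6120 W/m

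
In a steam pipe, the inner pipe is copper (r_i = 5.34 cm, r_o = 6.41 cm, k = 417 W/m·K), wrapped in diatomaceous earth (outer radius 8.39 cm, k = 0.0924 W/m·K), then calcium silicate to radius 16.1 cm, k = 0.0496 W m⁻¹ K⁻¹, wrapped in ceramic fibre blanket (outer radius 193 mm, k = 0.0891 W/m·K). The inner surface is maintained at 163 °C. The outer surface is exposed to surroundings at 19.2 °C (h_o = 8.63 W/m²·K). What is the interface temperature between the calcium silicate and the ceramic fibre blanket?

T = 39.5 °C

Resistance network (inner→outer):
  R'_copper = ln(0.0641/0.0534)/(2πk) = 0.1826/(2π·417) = 6.971×10^-5 m·K/W
  R'_diatomaceous earth = ln(0.0839/0.0641)/(2πk) = 0.2692/(2π·0.0924) = 0.4637 m·K/W
  R'_calcium silicate = ln(0.161/0.0839)/(2πk) = 0.6518/(2π·0.0496) = 2.091 m·K/W
  R'_ceramic fibre blanket = ln(0.193/0.161)/(2πk) = 0.1813/(2π·0.0891) = 0.3238 m·K/W
  R'_conv,out = 1/(2πr h) = 1/(2π·0.193·8.63) = 0.09555 m·K/W
ΣR = 6.971×10^-5 + 0.4637 + 2.091 + 0.3238 + 0.09555 = 2.974 m·K/W
Q' = ΔT/ΣR = (163 °C − 19.2 °C)/2.974 = 48.35 W/m
From the inner boundary to the calcium silicate/ceramic fibre blanket interface, ΣR_partial = 2.555 m·K/W.
T_interface = T_in − Q'·ΣR_partial = 163 °C − (48.35)(2.555) = 39.5 °C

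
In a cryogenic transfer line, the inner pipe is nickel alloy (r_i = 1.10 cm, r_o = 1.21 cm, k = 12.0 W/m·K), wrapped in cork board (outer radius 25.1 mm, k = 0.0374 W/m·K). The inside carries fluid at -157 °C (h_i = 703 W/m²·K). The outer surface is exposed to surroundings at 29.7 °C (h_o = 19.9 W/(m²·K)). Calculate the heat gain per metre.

Q' = 54.2 W/m

Treat each layer as a resistance in series:
  R'_conv,in = 1/(2πr h) = 1/(2π·0.0110·703) = 0.02058 m·K/W
  R'_nickel alloy = ln(0.0121/0.0110)/(2πk) = 0.09531/(2π·12.0) = 0.001264 m·K/W
  R'_cork board = ln(0.0251/0.0121)/(2πk) = 0.7297/(2π·0.0374) = 3.105 m·K/W
  R'_conv,out = 1/(2πr h) = 1/(2π·0.0251·19.9) = 0.3186 m·K/W
ΣR = 0.02058 + 0.001264 + 3.105 + 0.3186 = 3.445 m·K/W
Q' = ΔT/ΣR = (-157 °C − 29.7 °C)/3.445 = -54.2 W/m
(Negative Q' ⇒ heat flows inward; heat gain = 54.2 W/m.)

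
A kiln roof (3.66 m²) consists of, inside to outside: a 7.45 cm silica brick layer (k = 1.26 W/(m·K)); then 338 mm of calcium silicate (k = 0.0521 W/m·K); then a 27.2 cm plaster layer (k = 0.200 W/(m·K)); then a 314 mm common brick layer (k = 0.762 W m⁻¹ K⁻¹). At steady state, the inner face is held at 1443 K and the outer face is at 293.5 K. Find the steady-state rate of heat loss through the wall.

Series thermal resistances, inner to outer:
  R_silica brick = L/(kA) = 0.0745/(1.26·3.66) = 0.01615 K/W
  R_calcium silicate = L/(kA) = 0.338/(0.0521·3.66) = 1.773 K/W
  R_plaster = L/(kA) = 0.272/(0.200·3.66) = 0.3716 K/W
  R_common brick = L/(kA) = 0.314/(0.762·3.66) = 0.1126 K/W
ΣR = 0.01615 + 1.773 + 0.3716 + 0.1126 = 2.273 K/W
Q = ΔT/ΣR = (1443 K − 293.5 K)/2.273 = 506 W

Q = 506 W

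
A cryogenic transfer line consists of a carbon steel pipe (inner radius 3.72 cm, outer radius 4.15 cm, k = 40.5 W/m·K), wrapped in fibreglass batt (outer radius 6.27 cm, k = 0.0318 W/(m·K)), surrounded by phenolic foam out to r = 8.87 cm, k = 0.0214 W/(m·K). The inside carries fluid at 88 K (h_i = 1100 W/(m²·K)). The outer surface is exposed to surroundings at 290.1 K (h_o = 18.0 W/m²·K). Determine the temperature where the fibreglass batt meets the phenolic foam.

T = 176.1 K

Treat each layer as a resistance in series:
  R'_conv,in = 1/(2πr h) = 1/(2π·0.0372·1100) = 0.003889 m·K/W
  R'_carbon steel = ln(0.0415/0.0372)/(2πk) = 0.1094/(2π·40.5) = 4.299×10^-4 m·K/W
  R'_fibreglass batt = ln(0.0627/0.0415)/(2πk) = 0.4127/(2π·0.0318) = 2.065 m·K/W
  R'_phenolic foam = ln(0.0887/0.0627)/(2πk) = 0.3469/(2π·0.0214) = 2.580 m·K/W
  R'_conv,out = 1/(2πr h) = 1/(2π·0.0887·18.0) = 0.09968 m·K/W
ΣR = 0.003889 + 4.299×10^-4 + 2.065 + 2.580 + 0.09968 = 4.749 m·K/W
Q' = ΔT/ΣR = (88 K − 290.1 K)/4.749 = -42.56 W/m
From the inner boundary to the fibreglass batt/phenolic foam interface, ΣR_partial = 2.069 m·K/W.
T_interface = T_in − Q'·ΣR_partial = 88 K − (-42.56)(2.069) = 176.1 K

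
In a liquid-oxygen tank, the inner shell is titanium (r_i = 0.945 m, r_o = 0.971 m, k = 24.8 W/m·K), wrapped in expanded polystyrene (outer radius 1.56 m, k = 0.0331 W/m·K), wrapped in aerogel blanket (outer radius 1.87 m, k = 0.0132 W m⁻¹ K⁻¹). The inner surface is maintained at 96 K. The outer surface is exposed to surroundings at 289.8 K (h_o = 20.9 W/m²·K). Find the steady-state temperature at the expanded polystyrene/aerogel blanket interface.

Treat each layer as a resistance in series:
  R_titanium = (1/0.945 − 1/0.971)/(4πk) = 0.02833/(4π·24.8) = 9.092×10^-5 K/W
  R_expanded polystyrene = (1/0.971 − 1/1.56)/(4πk) = 0.3888/(4π·0.0331) = 0.9348 K/W
  R_aerogel blanket = (1/1.56 − 1/1.87)/(4πk) = 0.1063/(4π·0.0132) = 0.6406 K/W
  R_conv,out = 1/(4πr²h) = 1/(4π·1.87²·20.9) = 0.001089 K/W
ΣR = 9.092×10^-5 + 0.9348 + 0.6406 + 0.001089 = 1.577 K/W
Q = ΔT/ΣR = (96 K − 289.8 K)/1.577 = -122.9 W
From the inner boundary to the expanded polystyrene/aerogel blanket interface, ΣR_partial = 0.9349 K/W.
T_interface = T_in − Q·ΣR_partial = 96 K − (-122.9)(0.9349) = 210.9 K

T = 210.9 K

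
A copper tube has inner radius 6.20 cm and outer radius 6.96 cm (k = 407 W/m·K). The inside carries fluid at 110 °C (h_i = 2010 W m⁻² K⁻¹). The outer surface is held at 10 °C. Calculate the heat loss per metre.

Q' = 75.6 kW/m

Resistance network (inner→outer):
  R'_conv,in = 1/(2πr h) = 1/(2π·0.0620·2010) = 0.001277 m·K/W
  R'_copper = ln(0.0696/0.0620)/(2πk) = 0.1156/(2π·407) = 4.522×10^-5 m·K/W
ΣR = 0.001277 + 4.522×10^-5 = 0.001322 m·K/W
Q' = ΔT/ΣR = (110 °C − 10 °C)/0.001322 = 75600 W/m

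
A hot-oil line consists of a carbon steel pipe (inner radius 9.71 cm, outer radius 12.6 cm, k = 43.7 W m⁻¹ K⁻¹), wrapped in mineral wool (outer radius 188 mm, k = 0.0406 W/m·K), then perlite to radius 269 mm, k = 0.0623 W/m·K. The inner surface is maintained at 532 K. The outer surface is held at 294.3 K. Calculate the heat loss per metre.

Resistance network (inner→outer):
  R'_carbon steel = ln(0.126/0.0971)/(2πk) = 0.2605/(2π·43.7) = 9.489×10^-4 m·K/W
  R'_mineral wool = ln(0.188/0.126)/(2πk) = 0.4002/(2π·0.0406) = 1.569 m·K/W
  R'_perlite = ln(0.269/0.188)/(2πk) = 0.3583/(2π·0.0623) = 0.9153 m·K/W
ΣR = 9.489×10^-4 + 1.569 + 0.9153 = 2.485 m·K/W
Q' = ΔT/ΣR = (532 K − 294.3 K)/2.485 = 95.7 W/m

Q' = 95.7 W/m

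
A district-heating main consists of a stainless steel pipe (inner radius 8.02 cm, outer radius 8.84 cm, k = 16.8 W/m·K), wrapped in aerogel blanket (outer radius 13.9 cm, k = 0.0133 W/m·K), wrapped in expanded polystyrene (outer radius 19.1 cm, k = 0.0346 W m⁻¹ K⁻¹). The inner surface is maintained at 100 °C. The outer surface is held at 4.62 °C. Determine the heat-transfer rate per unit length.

Q' = 13.9 W/m

Series thermal resistances, inner to outer:
  R'_stainless steel = ln(0.0884/0.0802)/(2πk) = 0.09735/(2π·16.8) = 9.222×10^-4 m·K/W
  R'_aerogel blanket = ln(0.139/0.0884)/(2πk) = 0.4526/(2π·0.0133) = 5.416 m·K/W
  R'_expanded polystyrene = ln(0.191/0.139)/(2πk) = 0.3178/(2π·0.0346) = 1.462 m·K/W
ΣR = 9.222×10^-4 + 5.416 + 1.462 = 6.879 m·K/W
Q' = ΔT/ΣR = (100 °C − 4.62 °C)/6.879 = 13.9 W/m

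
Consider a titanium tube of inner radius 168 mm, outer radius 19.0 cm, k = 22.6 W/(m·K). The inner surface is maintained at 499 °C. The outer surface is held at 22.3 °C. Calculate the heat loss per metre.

Q' = 2πk·ΔT/ln(r₂/r₁) = 2π × 22.6 × 476.7 / ln(0.190/0.168) = 5.50×10^5 W/m

Q' = 5.50×10^5 W/m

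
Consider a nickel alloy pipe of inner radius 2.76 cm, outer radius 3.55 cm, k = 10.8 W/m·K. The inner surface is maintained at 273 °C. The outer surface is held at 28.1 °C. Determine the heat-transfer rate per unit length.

Q' = 66000 W/m

Q' = 2πk·ΔT/ln(r₂/r₁) = 2π × 10.8 × 244.9 / ln(0.0355/0.0276) = 66000 W/m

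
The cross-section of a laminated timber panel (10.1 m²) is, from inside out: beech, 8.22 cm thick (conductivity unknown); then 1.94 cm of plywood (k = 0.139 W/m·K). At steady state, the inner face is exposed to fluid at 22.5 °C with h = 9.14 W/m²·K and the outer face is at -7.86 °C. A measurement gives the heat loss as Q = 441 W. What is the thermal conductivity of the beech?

k = 0.184 W/m·K

ΣR = ΔT/Q = |22.5 − -7.86|/441 = 0.06884 K/W
Known resistances:
  R_conv,in = 1/(hA) = 1/(9.14·10.1) = 0.01083 K/W
  R_plywood = L/(kA) = 0.0194/(0.139·10.1) = 0.01382 K/W
R_beech = ΣR − ΣR_known = 0.06884 − 0.02465 = 0.04419 K/W
L/(kA) = 0.04419 ⇒ k = 0.0822/(0.04419·10.1) = 0.184 W/m·K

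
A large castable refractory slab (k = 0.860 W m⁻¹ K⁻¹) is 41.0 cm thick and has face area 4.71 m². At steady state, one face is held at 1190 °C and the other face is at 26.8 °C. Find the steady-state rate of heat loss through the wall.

Q = kA·ΔT/L = 0.860 × 4.71 × |1190 °C − 26.8 °C| / 0.410 = 11500 W

Q = 11.5 kW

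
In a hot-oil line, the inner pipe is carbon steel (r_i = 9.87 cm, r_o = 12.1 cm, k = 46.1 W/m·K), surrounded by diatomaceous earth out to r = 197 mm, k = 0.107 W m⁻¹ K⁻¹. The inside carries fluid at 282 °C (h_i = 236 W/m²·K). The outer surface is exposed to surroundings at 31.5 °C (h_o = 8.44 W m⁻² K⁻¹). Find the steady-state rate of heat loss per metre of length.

Q' = 302 W/m

Series thermal resistances, inner to outer:
  R'_conv,in = 1/(2πr h) = 1/(2π·0.0987·236) = 0.006833 m·K/W
  R'_carbon steel = ln(0.121/0.0987)/(2πk) = 0.2037/(2π·46.1) = 7.033×10^-4 m·K/W
  R'_diatomaceous earth = ln(0.197/0.121)/(2πk) = 0.4874/(2π·0.107) = 0.7250 m·K/W
  R'_conv,out = 1/(2πr h) = 1/(2π·0.197·8.44) = 0.09572 m·K/W
ΣR = 0.006833 + 7.033×10^-4 + 0.7250 + 0.09572 = 0.8283 m·K/W
Q' = ΔT/ΣR = (282 °C − 31.5 °C)/0.8283 = 302 W/m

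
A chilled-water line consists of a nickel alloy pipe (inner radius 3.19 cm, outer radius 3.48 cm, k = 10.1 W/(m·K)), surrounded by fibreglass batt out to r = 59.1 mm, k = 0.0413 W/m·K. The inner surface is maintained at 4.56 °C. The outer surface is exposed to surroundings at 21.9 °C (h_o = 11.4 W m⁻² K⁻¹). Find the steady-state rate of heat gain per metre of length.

Resistance network (inner→outer):
  R'_nickel alloy = ln(0.0348/0.0319)/(2πk) = 0.08701/(2π·10.1) = 0.001371 m·K/W
  R'_fibreglass batt = ln(0.0591/0.0348)/(2πk) = 0.5296/(2π·0.0413) = 2.041 m·K/W
  R'_conv,out = 1/(2πr h) = 1/(2π·0.0591·11.4) = 0.2362 m·K/W
ΣR = 0.001371 + 2.041 + 0.2362 = 2.279 m·K/W
Q' = ΔT/ΣR = (4.56 °C − 21.9 °C)/2.279 = -7.61 W/m
(Negative Q' ⇒ heat flows inward; heat gain = 7.61 W/m.)

Q' = 7.61 W/m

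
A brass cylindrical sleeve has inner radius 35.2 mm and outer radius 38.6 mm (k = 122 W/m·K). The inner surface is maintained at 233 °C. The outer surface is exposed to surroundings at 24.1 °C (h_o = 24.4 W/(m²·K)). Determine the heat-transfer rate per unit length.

Resistance network (inner→outer):
  R'_brass = ln(0.0386/0.0352)/(2πk) = 0.09221/(2π·122) = 1.203×10^-4 m·K/W
  R'_conv,out = 1/(2πr h) = 1/(2π·0.0386·24.4) = 0.1690 m·K/W
ΣR = 1.203×10^-4 + 0.1690 = 0.1691 m·K/W
Q' = ΔT/ΣR = (233 °C − 24.1 °C)/0.1691 = 1240 W/m

Q' = 1240 W/m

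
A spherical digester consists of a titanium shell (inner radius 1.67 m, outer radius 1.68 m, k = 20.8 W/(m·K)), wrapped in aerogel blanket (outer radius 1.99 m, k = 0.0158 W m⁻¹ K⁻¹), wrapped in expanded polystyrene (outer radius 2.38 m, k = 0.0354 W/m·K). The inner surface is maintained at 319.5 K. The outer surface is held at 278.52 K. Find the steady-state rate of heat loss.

Q = 62.8 W

Series thermal resistances, inner to outer:
  R_titanium = (1/1.67 − 1/1.68)/(4πk) = 0.003564/(4π·20.8) = 1.364×10^-5 K/W
  R_aerogel blanket = (1/1.68 − 1/1.99)/(4πk) = 0.09273/(4π·0.0158) = 0.4670 K/W
  R_expanded polystyrene = (1/1.99 − 1/2.38)/(4πk) = 0.08234/(4π·0.0354) = 0.1851 K/W
ΣR = 1.364×10^-5 + 0.4670 + 0.1851 = 0.6521 K/W
Q = ΔT/ΣR = (319.5 K − 278.52 K)/0.6521 = 62.8 W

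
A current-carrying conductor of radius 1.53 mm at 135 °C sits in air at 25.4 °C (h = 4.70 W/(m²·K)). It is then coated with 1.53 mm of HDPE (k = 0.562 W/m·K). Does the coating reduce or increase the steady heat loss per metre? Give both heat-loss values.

Critical radius for a cylinder: r_cr = k/h = 0.120 m = 12.0 cm.
Outer radius after coating: r₂ = 0.00153 + 0.00153 = 0.00306 m.
Since r₁ < r_cr and r₂ ≤ r_cr, the coating moves toward the maximum at r_cr — heat loss rises.
Bare: R = 1/(2πr₁h) = 22.13 m·K/W; Q = 109.6/22.13 = 4.95 W/m.
Coated: R = R_cond + R_conv = 11.26 m·K/W; Q = 109.6/11.26 = 9.73 W/m.

increases: 4.95 → 9.73 W/m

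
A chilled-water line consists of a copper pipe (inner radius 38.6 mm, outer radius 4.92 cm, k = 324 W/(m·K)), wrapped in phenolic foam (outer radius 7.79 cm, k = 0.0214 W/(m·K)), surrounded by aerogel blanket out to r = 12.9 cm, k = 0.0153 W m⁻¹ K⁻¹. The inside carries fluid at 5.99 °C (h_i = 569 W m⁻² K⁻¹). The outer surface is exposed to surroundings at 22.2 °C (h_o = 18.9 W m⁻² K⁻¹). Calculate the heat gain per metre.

Resistance network (inner→outer):
  R'_conv,in = 1/(2πr h) = 1/(2π·0.0386·569) = 0.007246 m·K/W
  R'_copper = ln(0.0492/0.0386)/(2πk) = 0.2426/(2π·324) = 1.192×10^-4 m·K/W
  R'_phenolic foam = ln(0.0779/0.0492)/(2πk) = 0.4595/(2π·0.0214) = 3.418 m·K/W
  R'_aerogel blanket = ln(0.129/0.0779)/(2πk) = 0.5044/(2π·0.0153) = 5.247 m·K/W
  R'_conv,out = 1/(2πr h) = 1/(2π·0.129·18.9) = 0.06528 m·K/W
ΣR = 0.007246 + 1.192×10^-4 + 3.418 + 5.247 + 0.06528 = 8.738 m·K/W
Q' = ΔT/ΣR = (5.99 °C − 22.2 °C)/8.738 = -1.86 W/m
(Negative Q' ⇒ heat flows inward; heat gain = 1.86 W/m.)

Q' = 1.86 W/m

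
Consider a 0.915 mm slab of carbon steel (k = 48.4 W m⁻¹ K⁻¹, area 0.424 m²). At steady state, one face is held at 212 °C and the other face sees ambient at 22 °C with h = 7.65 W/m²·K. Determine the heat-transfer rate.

Resistance network (inner→outer):
  R_carbon steel = L/(kA) = 9.15×10^-4/(48.4·0.424) = 4.459×10^-5 K/W
  R_conv,out = 1/(hA) = 1/(7.65·0.424) = 0.3083 K/W
ΣR = 4.459×10^-5 + 0.3083 = 0.3083 K/W
Q = ΔT/ΣR = (212 °C − 22 °C)/0.3083 = 616 W

Q = 616 W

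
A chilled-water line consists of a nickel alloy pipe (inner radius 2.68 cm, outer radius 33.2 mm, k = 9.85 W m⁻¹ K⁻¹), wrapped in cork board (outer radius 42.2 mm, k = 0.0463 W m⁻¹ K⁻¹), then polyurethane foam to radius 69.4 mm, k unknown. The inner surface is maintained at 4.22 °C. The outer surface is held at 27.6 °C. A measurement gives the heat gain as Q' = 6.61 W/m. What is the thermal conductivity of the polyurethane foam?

ΣR = ΔT/Q' = |4.22 − 27.6|/6.61 = 3.537 m·K/W
Known resistances:
  R'_nickel alloy = ln(0.0332/0.0268)/(2πk) = 0.2141/(2π·9.85) = 0.003460 m·K/W
  R'_cork board = ln(0.0422/0.0332)/(2πk) = 0.2399/(2π·0.0463) = 0.8245 m·K/W
R_polyurethane foam = ΣR − ΣR_known = 3.537 − 0.8280 = 2.709 m·K/W
ln(r₂/r₁)/(2πk) = 2.709 ⇒ k = 0.4975/(2π·2.709) = 0.0292 W/m·K

k = 0.0292 W/m·K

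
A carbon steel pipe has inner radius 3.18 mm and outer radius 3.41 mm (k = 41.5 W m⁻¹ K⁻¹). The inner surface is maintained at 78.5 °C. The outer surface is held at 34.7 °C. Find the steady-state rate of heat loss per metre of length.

Q' = 1.64×10^5 W/m

Q' = 2πk·ΔT/ln(r₂/r₁) = 2π × 41.5 × 43.8 / ln(0.00341/0.00318) = 1.64×10^5 W/m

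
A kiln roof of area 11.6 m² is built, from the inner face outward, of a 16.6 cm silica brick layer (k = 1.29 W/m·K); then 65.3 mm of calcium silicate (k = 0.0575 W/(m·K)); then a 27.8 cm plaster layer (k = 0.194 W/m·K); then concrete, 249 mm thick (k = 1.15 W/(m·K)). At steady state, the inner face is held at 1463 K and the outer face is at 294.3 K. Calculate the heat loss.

Resistance network (inner→outer):
  R_silica brick = L/(kA) = 0.166/(1.29·11.6) = 0.01109 K/W
  R_calcium silicate = L/(kA) = 0.0653/(0.0575·11.6) = 0.09790 K/W
  R_plaster = L/(kA) = 0.278/(0.194·11.6) = 0.1235 K/W
  R_concrete = L/(kA) = 0.249/(1.15·11.6) = 0.01867 K/W
ΣR = 0.01109 + 0.09790 + 0.1235 + 0.01867 = 0.2512 K/W
Q = ΔT/ΣR = (1463 K − 294.3 K)/0.2512 = 4650 W

Q = 4.65 kW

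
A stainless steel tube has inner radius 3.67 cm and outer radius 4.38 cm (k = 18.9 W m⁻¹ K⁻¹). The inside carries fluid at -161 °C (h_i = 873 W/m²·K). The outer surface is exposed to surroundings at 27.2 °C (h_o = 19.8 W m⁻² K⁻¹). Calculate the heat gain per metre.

Series thermal resistances, inner to outer:
  R'_conv,in = 1/(2πr h) = 1/(2π·0.0367·873) = 0.004968 m·K/W
  R'_stainless steel = ln(0.0438/0.0367)/(2πk) = 0.1769/(2π·18.9) = 0.001489 m·K/W
  R'_conv,out = 1/(2πr h) = 1/(2π·0.0438·19.8) = 0.1835 m·K/W
ΣR = 0.004968 + 0.001489 + 0.1835 = 0.1900 m·K/W
Q' = ΔT/ΣR = (-161 °C − 27.2 °C)/0.1900 = -991 W/m
(Negative Q' ⇒ heat flows inward; heat gain = 991 W/m.)

Q' = 991 W/m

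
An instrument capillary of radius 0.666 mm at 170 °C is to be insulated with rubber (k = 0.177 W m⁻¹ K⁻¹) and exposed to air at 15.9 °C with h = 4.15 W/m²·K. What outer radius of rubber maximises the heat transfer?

r_cr = 4.27 cm

For a cylinder, r_cr = k_ins/h = 0.177/4.15 = 0.0427 m = 4.27 cm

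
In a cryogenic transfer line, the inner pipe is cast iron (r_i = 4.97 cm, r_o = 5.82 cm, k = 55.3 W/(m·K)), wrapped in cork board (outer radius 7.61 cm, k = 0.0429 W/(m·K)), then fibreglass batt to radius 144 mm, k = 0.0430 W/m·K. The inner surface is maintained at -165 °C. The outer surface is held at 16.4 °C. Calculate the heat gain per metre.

Q' = 54.1 W/m

Series thermal resistances, inner to outer:
  R'_cast iron = ln(0.0582/0.0497)/(2πk) = 0.1579/(2π·55.3) = 4.544×10^-4 m·K/W
  R'_cork board = ln(0.0761/0.0582)/(2πk) = 0.2682/(2π·0.0429) = 0.9949 m·K/W
  R'_fibreglass batt = ln(0.144/0.0761)/(2πk) = 0.6378/(2π·0.0430) = 2.361 m·K/W
ΣR = 4.544×10^-4 + 0.9949 + 2.361 = 3.356 m·K/W
Q' = ΔT/ΣR = (-165 °C − 16.4 °C)/3.356 = -54.1 W/m
(Negative Q' ⇒ heat flows inward; heat gain = 54.1 W/m.)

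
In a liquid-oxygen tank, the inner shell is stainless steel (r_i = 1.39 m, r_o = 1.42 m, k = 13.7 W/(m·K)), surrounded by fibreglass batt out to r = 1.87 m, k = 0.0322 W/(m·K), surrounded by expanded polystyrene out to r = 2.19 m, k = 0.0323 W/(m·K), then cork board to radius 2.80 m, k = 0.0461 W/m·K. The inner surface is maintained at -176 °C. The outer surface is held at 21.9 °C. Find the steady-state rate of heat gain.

Treat each layer as a resistance in series:
  R_stainless steel = (1/1.39 − 1/1.42)/(4πk) = 0.01520/(4π·13.7) = 8.829×10^-5 K/W
  R_fibreglass batt = (1/1.42 − 1/1.87)/(4πk) = 0.1695/(4π·0.0322) = 0.4188 K/W
  R_expanded polystyrene = (1/1.87 − 1/2.19)/(4πk) = 0.07814/(4π·0.0323) = 0.1925 K/W
  R_cork board = (1/2.19 − 1/2.80)/(4πk) = 0.09948/(4π·0.0461) = 0.1717 K/W
ΣR = 8.829×10^-5 + 0.4188 + 0.1925 + 0.1717 = 0.7831 K/W
Q = ΔT/ΣR = (-176 °C − 21.9 °C)/0.7831 = -253 W
(Negative Q ⇒ heat flows inward; heat gain = 253 W.)

Q = 253 W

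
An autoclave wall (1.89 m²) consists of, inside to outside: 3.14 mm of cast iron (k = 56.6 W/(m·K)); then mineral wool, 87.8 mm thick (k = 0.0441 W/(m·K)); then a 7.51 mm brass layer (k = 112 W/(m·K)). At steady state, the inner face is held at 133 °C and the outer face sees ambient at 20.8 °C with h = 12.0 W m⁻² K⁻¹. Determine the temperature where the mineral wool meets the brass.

Series thermal resistances, inner to outer:
  R_cast iron = L/(kA) = 0.00314/(56.6·1.89) = 2.935×10^-5 K/W
  R_mineral wool = L/(kA) = 0.0878/(0.0441·1.89) = 1.053 K/W
  R_brass = L/(kA) = 0.00751/(112·1.89) = 3.548×10^-5 K/W
  R_conv,out = 1/(hA) = 1/(12.0·1.89) = 0.04409 K/W
ΣR = 2.935×10^-5 + 1.053 + 3.548×10^-5 + 0.04409 = 1.097 K/W
Q = ΔT/ΣR = (133 °C − 20.8 °C)/1.097 = 102.3 W
From the inner boundary to the mineral wool/brass interface, ΣR_partial = 1.053 K/W.
T_interface = T_in − Q·ΣR_partial = 133 °C − (102.3)(1.053) = 25.3 °C

T = 25.3 °C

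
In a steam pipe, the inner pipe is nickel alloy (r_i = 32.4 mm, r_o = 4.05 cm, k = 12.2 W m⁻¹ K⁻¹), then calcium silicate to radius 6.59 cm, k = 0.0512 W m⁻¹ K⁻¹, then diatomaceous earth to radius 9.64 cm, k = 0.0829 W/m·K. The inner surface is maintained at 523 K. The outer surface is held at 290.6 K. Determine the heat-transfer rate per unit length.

Q' = 103 W/m

Resistance network (inner→outer):
  R'_nickel alloy = ln(0.0405/0.0324)/(2πk) = 0.2231/(2π·12.2) = 0.002911 m·K/W
  R'_calcium silicate = ln(0.0659/0.0405)/(2πk) = 0.4868/(2π·0.0512) = 1.513 m·K/W
  R'_diatomaceous earth = ln(0.0964/0.0659)/(2πk) = 0.3804/(2π·0.0829) = 0.7302 m·K/W
ΣR = 0.002911 + 1.513 + 0.7302 = 2.246 m·K/W
Q' = ΔT/ΣR = (523 K − 290.6 K)/2.246 = 103 W/m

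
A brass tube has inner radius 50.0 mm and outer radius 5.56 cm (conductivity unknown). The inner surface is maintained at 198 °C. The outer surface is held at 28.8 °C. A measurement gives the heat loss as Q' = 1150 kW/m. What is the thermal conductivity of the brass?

ΣR = ΔT/Q' = |198 − 28.8|/1.15×10^6 = 1.471×10^-4 m·K/W
ln(r₂/r₁)/(2πk) = 1.471×10^-4 ⇒ k = 0.1062/(2π·1.471×10^-4) = 115 W/m·K

k = 115 W/m·K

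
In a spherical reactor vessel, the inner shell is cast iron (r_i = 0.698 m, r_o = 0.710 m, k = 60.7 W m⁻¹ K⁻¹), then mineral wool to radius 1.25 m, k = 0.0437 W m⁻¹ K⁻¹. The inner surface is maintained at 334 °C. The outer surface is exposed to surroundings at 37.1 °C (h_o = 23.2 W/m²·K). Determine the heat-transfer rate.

Q = 267 W

Resistance network (inner→outer):
  R_cast iron = (1/0.698 − 1/0.710)/(4πk) = 0.02421/(4π·60.7) = 3.174×10^-5 K/W
  R_mineral wool = (1/0.710 − 1/1.25)/(4πk) = 0.6085/(4π·0.0437) = 1.108 K/W
  R_conv,out = 1/(4πr²h) = 1/(4π·1.25²·23.2) = 0.002195 K/W
ΣR = 3.174×10^-5 + 1.108 + 0.002195 = 1.110 K/W
Q = ΔT/ΣR = (334 °C − 37.1 °C)/1.110 = 267 W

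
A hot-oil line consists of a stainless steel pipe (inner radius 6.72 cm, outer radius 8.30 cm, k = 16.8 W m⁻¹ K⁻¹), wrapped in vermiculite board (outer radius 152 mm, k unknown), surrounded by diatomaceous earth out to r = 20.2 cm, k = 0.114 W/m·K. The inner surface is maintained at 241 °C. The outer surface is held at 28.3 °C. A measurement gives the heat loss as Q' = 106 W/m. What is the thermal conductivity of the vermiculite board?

ΣR = ΔT/Q' = |241 − 28.3|/106 = 2.007 m·K/W
Known resistances:
  R'_stainless steel = ln(0.0830/0.0672)/(2πk) = 0.2112/(2π·16.8) = 0.002000 m·K/W
  R'_diatomaceous earth = ln(0.202/0.152)/(2πk) = 0.2844/(2π·0.114) = 0.3970 m·K/W
R_vermiculite board = ΣR − ΣR_known = 2.007 − 0.3990 = 1.608 m·K/W
ln(r₂/r₁)/(2πk) = 1.608 ⇒ k = 0.6050/(2π·1.608) = 0.0599 W/m·K

k = 0.0599 W/m·K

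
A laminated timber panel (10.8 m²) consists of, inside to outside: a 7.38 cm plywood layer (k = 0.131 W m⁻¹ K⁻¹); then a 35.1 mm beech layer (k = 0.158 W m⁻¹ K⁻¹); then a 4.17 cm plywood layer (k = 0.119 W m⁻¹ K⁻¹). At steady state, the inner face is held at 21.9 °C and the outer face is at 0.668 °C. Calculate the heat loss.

Series thermal resistances, inner to outer:
  R_plywood = L/(kA) = 0.0738/(0.131·10.8) = 0.05216 K/W
  R_beech = L/(kA) = 0.0351/(0.158·10.8) = 0.02057 K/W
  R_plywood = L/(kA) = 0.0417/(0.119·10.8) = 0.03245 K/W
ΣR = 0.05216 + 0.02057 + 0.03245 = 0.1052 K/W
Q = ΔT/ΣR = (21.9 °C − 0.668 °C)/0.1052 = 202 W

Q = 202 W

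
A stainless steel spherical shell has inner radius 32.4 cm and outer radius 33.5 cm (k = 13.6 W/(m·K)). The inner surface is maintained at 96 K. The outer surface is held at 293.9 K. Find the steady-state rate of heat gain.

Q = 4πk·ΔT/(1/r₁ − 1/r₂) = 4π × 13.6 × 197.9 / (1/0.324 − 1/0.335) = 3.34×10^5 W

Q = 334 kW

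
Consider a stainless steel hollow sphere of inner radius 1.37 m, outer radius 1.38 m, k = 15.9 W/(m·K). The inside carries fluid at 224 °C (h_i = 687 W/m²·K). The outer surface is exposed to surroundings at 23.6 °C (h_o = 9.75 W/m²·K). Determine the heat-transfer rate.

Q = 45800 W

Treat each layer as a resistance in series:
  R_conv,in = 1/(4πr²h) = 1/(4π·1.37²·687) = 6.172×10^-5 K/W
  R_stainless steel = (1/1.37 − 1/1.38)/(4πk) = 0.005289/(4π·15.9) = 2.647×10^-5 K/W
  R_conv,out = 1/(4πr²h) = 1/(4π·1.38²·9.75) = 0.004286 K/W
ΣR = 6.172×10^-5 + 2.647×10^-5 + 0.004286 = 0.004374 K/W
Q = ΔT/ΣR = (224 °C − 23.6 °C)/0.004374 = 45800 W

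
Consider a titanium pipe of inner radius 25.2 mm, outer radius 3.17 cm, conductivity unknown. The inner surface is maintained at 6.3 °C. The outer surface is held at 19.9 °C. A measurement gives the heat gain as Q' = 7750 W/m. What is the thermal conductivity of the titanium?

ΣR = ΔT/Q' = |6.3 − 19.9|/7750 = 0.001755 m·K/W
ln(r₂/r₁)/(2πk) = 0.001755 ⇒ k = 0.2295/(2π·0.001755) = 20.8 W/m·K

k = 20.8 W/m·K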